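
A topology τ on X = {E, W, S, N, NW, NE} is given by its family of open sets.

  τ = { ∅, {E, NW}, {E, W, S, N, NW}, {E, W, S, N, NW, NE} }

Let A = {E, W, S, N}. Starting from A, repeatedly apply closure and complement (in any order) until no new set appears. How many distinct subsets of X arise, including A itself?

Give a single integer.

4

cl via duality: int({NW, NE}) = ∅, so X∖∅ = {E, W, S, N, NW, NE}
Write k for closure, c for complement:
  1. A     = {E, W, S, N}
  2. kA    = {E, W, S, N, NW, NE}
  3. cA    = {NW, NE}
  4. ckA   = ∅
applying k or c yields no new set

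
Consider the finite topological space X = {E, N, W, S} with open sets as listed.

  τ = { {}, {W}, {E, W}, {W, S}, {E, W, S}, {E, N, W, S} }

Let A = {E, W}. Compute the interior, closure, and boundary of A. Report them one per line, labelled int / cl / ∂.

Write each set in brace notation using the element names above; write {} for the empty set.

int(A) = {E, W}
cl(A)  = {E, N, W, S}
∂A     = {N, S}

U open, U⊆A: {}, {W}, {E, W}. int(A) = ⋃ = {E, W}
X∖A={N, S}, int(X∖A)={}, hence cl(A)={E, N, W, S}
∂A: remove int from cl → {N, S}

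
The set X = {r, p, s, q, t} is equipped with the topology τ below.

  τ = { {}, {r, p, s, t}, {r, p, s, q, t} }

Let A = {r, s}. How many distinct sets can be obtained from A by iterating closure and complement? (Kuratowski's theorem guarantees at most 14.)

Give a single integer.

4

X∖A={p, q, t}, int(X∖A)={}, hence cl(A)={r, p, s, q, t}
Orbit (k=closure, c=complement):
  1. A     = {r, s}
  2. kA    = {r, p, s, q, t}
  3. cA    = {p, q, t}
  4. ckA   = {}
(closed under both — stop)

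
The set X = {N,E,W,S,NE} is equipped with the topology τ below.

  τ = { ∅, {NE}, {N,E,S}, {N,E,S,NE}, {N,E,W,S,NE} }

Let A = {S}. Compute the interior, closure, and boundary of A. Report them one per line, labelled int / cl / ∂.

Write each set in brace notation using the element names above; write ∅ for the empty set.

U open, U⊆A: ∅. int(A) = ⋃ = ∅
X∖A={N,E,W,NE}, int(X∖A)={NE}, hence cl(A)={N,E,W,S}
∂A: remove int from cl → {N,E,W,S}

int(A) = ∅
cl(A)  = {N,E,W,S}
∂A     = {N,E,W,S}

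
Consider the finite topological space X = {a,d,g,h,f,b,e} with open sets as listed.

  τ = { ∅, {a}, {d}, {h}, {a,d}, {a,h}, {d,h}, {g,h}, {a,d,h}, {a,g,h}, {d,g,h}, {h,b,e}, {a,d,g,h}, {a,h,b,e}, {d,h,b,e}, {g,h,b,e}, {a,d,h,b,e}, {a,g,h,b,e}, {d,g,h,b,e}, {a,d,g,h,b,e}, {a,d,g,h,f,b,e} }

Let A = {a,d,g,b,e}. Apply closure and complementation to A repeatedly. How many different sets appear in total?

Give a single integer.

closure: X∖int(X∖A) = X∖{h} = {a,d,g,f,b,e}
Let k=closure and c=complement:
  1. A     = {a,d,g,b,e}
  2. kA    = {a,d,g,f,b,e}
  3. cA    = {h,f}
  4. ckA   = {h}
  5. kcA   = {g,h,f,b,e}
  6. ckcA  = {a,d}
  7. kckcA = {a,d,f}
  8. ckckcA = {g,h,b,e}
— saturated at 8

8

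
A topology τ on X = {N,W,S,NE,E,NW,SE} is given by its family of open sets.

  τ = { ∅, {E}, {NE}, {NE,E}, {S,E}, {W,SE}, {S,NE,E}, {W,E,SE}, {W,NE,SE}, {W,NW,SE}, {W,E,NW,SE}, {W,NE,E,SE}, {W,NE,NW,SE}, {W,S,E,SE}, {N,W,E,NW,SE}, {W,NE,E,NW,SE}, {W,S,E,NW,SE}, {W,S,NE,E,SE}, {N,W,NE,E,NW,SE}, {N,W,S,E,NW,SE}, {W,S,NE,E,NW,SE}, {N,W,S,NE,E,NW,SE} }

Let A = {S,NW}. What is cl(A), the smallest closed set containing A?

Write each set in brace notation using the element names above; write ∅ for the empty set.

X∖A={N,W,NE,E,SE}, int(X∖A)={W,NE,E,SE}, hence cl(A)={N,S,NW}

{N,S,NW}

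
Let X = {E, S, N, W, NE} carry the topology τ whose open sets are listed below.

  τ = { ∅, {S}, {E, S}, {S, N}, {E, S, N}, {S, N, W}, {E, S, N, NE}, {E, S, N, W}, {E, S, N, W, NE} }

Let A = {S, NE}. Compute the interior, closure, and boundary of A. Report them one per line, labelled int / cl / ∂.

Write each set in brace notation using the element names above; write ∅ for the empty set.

opens ⊆ A: ∅, {S}; union → int = {S}
complement {E, N, W}; its interior ∅; cl(A) = X∖∅ = {E, S, N, W, NE}
boundary = {E, S, N, W, NE} ∖ {S} = {E, N, W, NE}

int(A) = {S}
cl(A)  = {E, S, N, W, NE}
∂A     = {E, N, W, NE}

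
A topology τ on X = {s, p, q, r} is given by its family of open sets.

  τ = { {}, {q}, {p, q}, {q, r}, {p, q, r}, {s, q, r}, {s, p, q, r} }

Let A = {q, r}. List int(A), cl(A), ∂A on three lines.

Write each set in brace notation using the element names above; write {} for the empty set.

int(A) = {q, r}
cl(A)  = {s, p, q, r}
∂A     = {s, p}

U open, U⊆A: {}, {q}, {q, r}. int(A) = ⋃ = {q, r}
X∖A={s, p}, int(X∖A)={}, hence cl(A)={s, p, q, r}
∂A: remove int from cl → {s, p}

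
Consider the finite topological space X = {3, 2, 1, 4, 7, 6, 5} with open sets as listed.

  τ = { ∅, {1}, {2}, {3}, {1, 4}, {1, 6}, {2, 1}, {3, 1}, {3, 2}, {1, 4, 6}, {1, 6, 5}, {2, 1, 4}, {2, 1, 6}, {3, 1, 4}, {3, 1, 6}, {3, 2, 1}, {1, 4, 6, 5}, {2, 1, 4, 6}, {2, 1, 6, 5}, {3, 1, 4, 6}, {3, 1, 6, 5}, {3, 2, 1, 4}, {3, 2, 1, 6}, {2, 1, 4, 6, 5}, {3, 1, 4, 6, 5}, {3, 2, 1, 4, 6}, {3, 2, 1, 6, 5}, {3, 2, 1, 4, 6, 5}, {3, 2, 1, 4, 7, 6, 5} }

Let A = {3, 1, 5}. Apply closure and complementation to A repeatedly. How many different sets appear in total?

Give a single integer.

X∖A={2, 4, 7, 6}, int(X∖A)={2}, hence cl(A)={3, 1, 4, 7, 6, 5}
Orbit (k=closure, c=complement):
  1. A     = {3, 1, 5}
  2. kA    = {3, 1, 4, 7, 6, 5}
  3. cA    = {2, 4, 7, 6}
  4. ckA   = {2}
  5. kcA   = {2, 4, 7, 6, 5}
  6. kckA  = {2, 7}
  7. ckcA  = {3, 1}
  8. ckckA = {3, 1, 4, 6, 5}
(closed under both — stop)

8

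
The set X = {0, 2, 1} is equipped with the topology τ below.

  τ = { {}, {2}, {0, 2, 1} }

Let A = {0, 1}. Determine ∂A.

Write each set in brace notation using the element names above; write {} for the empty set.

opens ⊆ A: {}; union → int = {}
complement {2}; its interior {2}; cl(A) = X∖{2} = {0, 1}
boundary = {0, 1} ∖ {} = {0, 1}

{0, 1}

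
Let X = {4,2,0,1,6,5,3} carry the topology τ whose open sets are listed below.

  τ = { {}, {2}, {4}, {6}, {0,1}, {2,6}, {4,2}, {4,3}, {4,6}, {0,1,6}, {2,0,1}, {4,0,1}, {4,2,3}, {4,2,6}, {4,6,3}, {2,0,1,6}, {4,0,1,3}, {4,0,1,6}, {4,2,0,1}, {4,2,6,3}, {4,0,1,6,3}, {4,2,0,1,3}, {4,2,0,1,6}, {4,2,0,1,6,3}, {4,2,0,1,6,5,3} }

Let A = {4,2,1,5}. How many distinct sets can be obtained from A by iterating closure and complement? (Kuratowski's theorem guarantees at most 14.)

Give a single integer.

12

cl via duality: int({0,6,3}) = {6}, so X∖{6} = {4,2,0,1,5,3}
Write k for closure, c for complement:
  1. A     = {4,2,1,5}
  2. kA    = {4,2,0,1,5,3}
  3. cA    = {0,6,3}
  4. ckA   = {6}
  5. kcA   = {0,1,6,5,3}
  6. kckA  = {6,5}
  7. ckcA  = {4,2}
  8. ckckA = {4,2,0,1,3}
  9. kckcA = {4,2,5,3}
  10. ckckcA = {0,1,6}
  11. kckckcA = {0,1,6,5}
  12. ckckckcA = {4,2,3}
applying k or c yields no new set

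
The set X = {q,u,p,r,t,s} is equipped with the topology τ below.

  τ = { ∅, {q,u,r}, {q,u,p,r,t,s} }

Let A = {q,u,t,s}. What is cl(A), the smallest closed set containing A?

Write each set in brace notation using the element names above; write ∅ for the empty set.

complement {p,r}; its interior ∅; cl(A) = X∖∅ = {q,u,p,r,t,s}

{q,u,p,r,t,s}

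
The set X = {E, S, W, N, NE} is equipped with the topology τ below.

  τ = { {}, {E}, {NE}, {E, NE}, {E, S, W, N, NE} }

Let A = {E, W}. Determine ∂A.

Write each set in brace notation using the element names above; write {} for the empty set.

open subsets of A: {}, {E}; so int(A) = {E}
closure: X∖int(X∖A) = X∖{NE} = {E, S, W, N}
∂A = {E, S, W, N} minus {E} = {S, W, N}

{S, W, N}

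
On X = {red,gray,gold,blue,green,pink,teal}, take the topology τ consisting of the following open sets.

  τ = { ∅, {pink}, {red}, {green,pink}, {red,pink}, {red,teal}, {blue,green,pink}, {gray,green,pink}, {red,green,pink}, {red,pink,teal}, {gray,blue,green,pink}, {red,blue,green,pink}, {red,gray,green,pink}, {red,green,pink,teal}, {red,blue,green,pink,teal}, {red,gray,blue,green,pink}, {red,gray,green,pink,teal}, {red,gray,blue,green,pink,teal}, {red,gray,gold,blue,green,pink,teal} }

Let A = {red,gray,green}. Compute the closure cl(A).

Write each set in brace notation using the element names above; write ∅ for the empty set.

X∖A={gold,blue,pink,teal}, int(X∖A)={pink}, hence cl(A)={red,gray,gold,blue,green,teal}

{red,gray,gold,blue,green,teal}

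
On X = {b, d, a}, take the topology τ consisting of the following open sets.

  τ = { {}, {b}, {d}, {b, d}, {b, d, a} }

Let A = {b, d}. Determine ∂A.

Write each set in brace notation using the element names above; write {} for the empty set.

{a}

open subsets of A: {}, {d}, {b}, {b, d}; so int(A) = {b, d}
closure: X∖int(X∖A) = X∖{} = {b, d, a}
∂A = {b, d, a} minus {b, d} = {a}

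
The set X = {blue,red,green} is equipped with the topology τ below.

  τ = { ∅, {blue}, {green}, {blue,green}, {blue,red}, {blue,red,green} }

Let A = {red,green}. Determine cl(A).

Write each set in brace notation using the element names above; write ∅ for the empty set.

cl via duality: int({blue}) = {blue}, so X∖{blue} = {red,green}

{red,green}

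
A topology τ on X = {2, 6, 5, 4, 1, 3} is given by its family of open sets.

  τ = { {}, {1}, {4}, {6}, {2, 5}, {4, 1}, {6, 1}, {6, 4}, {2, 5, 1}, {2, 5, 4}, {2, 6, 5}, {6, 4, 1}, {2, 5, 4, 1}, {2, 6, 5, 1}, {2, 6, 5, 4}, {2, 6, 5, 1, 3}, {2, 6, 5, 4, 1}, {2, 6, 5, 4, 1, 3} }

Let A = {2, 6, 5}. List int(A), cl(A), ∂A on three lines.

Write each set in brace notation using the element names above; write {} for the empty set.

int(A) = {2, 6, 5}
cl(A)  = {2, 6, 5, 3}
∂A     = {3}

open subsets of A: {}, {6}, {2, 5}, {2, 6, 5}; so int(A) = {2, 6, 5}
closure: X∖int(X∖A) = X∖{4, 1} = {2, 6, 5, 3}
∂A = {2, 6, 5, 3} minus {2, 6, 5} = {3}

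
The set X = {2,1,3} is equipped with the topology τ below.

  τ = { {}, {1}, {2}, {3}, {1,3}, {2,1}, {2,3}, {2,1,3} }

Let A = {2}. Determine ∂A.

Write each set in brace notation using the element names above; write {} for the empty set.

{}

interior: largest open inside A is {2} (from {}, {2})
cl via duality: int({1,3}) = {1,3}, so X∖{1,3} = {2}
cl∖int = {}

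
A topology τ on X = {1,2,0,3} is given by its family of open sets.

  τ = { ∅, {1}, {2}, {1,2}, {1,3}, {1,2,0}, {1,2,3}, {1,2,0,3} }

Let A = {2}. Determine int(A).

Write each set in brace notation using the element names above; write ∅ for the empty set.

U open, U⊆A: ∅, {2}. int(A) = ⋃ = {2}

{2}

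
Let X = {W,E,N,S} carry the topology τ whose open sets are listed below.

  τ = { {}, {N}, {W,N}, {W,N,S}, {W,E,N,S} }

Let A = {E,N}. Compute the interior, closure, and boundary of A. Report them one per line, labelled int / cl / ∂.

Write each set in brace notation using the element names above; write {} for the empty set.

U open, U⊆A: {}, {N}. int(A) = ⋃ = {N}
X∖A={W,S}, int(X∖A)={}, hence cl(A)={W,E,N,S}
∂A: remove int from cl → {W,E,S}

int(A) = {N}
cl(A)  = {W,E,N,S}
∂A     = {W,E,S}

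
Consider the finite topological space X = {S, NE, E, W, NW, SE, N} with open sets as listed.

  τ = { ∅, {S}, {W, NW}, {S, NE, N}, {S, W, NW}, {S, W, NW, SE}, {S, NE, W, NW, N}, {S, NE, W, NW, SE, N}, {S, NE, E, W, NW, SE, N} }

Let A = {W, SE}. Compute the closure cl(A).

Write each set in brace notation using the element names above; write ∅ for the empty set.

{E, W, NW, SE}

cl via duality: int({S, NE, E, NW, N}) = {S, NE, N}, so X∖{S, NE, N} = {E, W, NW, SE}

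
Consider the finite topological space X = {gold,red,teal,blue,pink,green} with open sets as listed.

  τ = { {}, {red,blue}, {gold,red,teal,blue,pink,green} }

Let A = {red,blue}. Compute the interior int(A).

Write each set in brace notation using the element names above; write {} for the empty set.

U open, U⊆A: {}, {red,blue}. int(A) = ⋃ = {red,blue}

{red,blue}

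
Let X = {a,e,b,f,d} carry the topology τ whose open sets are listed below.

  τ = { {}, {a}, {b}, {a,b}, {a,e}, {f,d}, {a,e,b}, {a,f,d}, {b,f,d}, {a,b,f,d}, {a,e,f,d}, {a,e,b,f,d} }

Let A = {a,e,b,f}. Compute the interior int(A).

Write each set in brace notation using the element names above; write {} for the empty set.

U open, U⊆A: {}, {b}, {a}, {a,b}, {a,e}, {a,e,b}. int(A) = ⋃ = {a,e,b}

{a,e,b}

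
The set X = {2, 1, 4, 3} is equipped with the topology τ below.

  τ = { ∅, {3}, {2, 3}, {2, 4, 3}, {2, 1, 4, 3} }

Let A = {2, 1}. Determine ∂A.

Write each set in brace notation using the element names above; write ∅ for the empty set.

U open, U⊆A: ∅. int(A) = ⋃ = ∅
X∖A={4, 3}, int(X∖A)={3}, hence cl(A)={2, 1, 4}
∂A: remove int from cl → {2, 1, 4}

{2, 1, 4}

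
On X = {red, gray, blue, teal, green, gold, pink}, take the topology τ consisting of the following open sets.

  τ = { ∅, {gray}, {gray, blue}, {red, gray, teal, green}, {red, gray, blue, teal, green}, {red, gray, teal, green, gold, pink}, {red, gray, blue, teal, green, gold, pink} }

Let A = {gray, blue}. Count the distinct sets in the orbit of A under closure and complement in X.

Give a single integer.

cl via duality: int({red, teal, green, gold, pink}) = ∅, so X∖∅ = {red, gray, blue, teal, green, gold, pink}
Write k for closure, c for complement:
  1. A     = {gray, blue}
  2. kA    = {red, gray, blue, teal, green, gold, pink}
  3. cA    = {red, teal, green, gold, pink}
  4. ckA   = ∅
applying k or c yields no new set

4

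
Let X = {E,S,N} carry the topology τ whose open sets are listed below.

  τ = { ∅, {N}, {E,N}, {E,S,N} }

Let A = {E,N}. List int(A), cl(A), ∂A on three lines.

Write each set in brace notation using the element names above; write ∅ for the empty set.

int(A) = {E,N}
cl(A)  = {E,S,N}
∂A     = {S}

U open, U⊆A: ∅, {N}, {E,N}. int(A) = ⋃ = {E,N}
X∖A={S}, int(X∖A)=∅, hence cl(A)={E,S,N}
∂A: remove int from cl → {S}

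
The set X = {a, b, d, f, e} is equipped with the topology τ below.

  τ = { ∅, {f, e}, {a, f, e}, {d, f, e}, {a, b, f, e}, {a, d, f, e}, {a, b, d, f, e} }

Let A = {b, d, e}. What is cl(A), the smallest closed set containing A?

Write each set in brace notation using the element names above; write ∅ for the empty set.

{a, b, d, f, e}

complement {a, f}; its interior ∅; cl(A) = X∖∅ = {a, b, d, f, e}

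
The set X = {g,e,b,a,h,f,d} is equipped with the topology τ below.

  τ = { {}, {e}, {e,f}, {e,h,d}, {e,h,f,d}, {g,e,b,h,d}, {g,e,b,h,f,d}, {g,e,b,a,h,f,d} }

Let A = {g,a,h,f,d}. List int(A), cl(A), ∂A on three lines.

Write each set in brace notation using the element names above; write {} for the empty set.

interior: largest open inside A is {} (from {})
cl via duality: int({e,b}) = {e}, so X∖{e} = {g,b,a,h,f,d}
cl∖int = {g,b,a,h,f,d}

int(A) = {}
cl(A)  = {g,b,a,h,f,d}
∂A     = {g,b,a,h,f,d}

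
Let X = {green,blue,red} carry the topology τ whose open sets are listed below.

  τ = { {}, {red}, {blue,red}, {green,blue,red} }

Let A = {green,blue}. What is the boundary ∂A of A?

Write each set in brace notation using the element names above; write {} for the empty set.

{green,blue}

interior: largest open inside A is {} (from {})
cl via duality: int({red}) = {red}, so X∖{red} = {green,blue}
cl∖int = {green,blue}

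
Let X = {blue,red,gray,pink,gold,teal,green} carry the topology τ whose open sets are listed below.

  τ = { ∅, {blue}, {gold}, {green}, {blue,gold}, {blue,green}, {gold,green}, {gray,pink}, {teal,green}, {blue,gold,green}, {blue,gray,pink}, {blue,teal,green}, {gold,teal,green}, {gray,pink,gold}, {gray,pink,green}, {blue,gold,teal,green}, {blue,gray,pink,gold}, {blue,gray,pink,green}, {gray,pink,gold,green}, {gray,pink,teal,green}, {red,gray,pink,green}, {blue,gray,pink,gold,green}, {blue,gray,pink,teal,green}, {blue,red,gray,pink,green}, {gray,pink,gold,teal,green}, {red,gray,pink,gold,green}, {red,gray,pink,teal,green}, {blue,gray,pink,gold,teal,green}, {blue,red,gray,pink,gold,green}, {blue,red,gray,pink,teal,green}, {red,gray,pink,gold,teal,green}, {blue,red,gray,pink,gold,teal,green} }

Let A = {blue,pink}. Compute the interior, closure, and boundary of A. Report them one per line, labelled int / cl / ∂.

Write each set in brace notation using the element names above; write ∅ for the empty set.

open subsets of A: ∅, {blue}; so int(A) = {blue}
closure: X∖int(X∖A) = X∖{gold,teal,green} = {blue,red,gray,pink}
∂A = {blue,red,gray,pink} minus {blue} = {red,gray,pink}

int(A) = {blue}
cl(A)  = {blue,red,gray,pink}
∂A     = {red,gray,pink}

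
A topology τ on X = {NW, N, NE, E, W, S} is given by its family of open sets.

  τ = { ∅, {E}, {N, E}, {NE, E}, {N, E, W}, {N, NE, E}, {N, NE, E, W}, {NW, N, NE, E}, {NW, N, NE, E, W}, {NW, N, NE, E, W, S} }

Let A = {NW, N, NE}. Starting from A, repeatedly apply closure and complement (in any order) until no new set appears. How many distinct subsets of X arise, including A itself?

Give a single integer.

6

closure: X∖int(X∖A) = X∖{E} = {NW, N, NE, W, S}
Let k=closure and c=complement:
  1. A     = {NW, N, NE}
  2. kA    = {NW, N, NE, W, S}
  3. cA    = {E, W, S}
  4. ckA   = {E}
  5. kcA   = {NW, N, NE, E, W, S}
  6. ckcA  = ∅
— saturated at 6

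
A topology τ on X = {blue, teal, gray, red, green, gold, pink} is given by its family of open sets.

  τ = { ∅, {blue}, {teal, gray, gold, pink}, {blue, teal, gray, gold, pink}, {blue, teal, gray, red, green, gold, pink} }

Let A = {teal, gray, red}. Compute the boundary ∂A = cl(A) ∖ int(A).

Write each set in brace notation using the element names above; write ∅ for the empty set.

{teal, gray, red, green, gold, pink}

U open, U⊆A: ∅. int(A) = ⋃ = ∅
X∖A={blue, green, gold, pink}, int(X∖A)={blue}, hence cl(A)={teal, gray, red, green, gold, pink}
∂A: remove int from cl → {teal, gray, red, green, gold, pink}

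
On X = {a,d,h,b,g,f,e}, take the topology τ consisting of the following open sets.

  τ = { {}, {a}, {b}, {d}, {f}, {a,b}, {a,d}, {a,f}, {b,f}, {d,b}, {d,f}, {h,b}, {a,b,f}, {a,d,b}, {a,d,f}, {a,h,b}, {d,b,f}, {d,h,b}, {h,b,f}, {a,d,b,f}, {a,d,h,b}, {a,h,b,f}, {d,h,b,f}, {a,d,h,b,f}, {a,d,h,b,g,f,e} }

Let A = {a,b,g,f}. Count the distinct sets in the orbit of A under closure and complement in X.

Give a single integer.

8

X∖A={d,h,e}, int(X∖A)={d}, hence cl(A)={a,h,b,g,f,e}
Orbit (k=closure, c=complement):
  1. A     = {a,b,g,f}
  2. kA    = {a,h,b,g,f,e}
  3. cA    = {d,h,e}
  4. ckA   = {d}
  5. kcA   = {d,h,g,e}
  6. kckA  = {d,g,e}
  7. ckcA  = {a,b,f}
  8. ckckA = {a,h,b,f}
(closed under both — stop)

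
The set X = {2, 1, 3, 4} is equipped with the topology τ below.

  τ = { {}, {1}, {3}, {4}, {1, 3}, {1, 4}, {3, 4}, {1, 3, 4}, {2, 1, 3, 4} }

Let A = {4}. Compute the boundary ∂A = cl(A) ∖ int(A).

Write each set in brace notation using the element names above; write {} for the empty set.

{2}

open subsets of A: {}, {4}; so int(A) = {4}
closure: X∖int(X∖A) = X∖{1, 3} = {2, 4}
∂A = {2, 4} minus {4} = {2}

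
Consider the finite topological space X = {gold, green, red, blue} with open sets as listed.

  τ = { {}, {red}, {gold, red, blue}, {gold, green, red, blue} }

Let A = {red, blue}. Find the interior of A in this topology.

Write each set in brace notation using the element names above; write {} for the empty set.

{red}

open subsets of A: {}, {red}; so int(A) = {red}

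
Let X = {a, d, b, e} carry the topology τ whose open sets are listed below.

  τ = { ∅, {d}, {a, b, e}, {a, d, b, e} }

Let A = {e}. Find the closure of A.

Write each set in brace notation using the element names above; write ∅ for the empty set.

complement {a, d, b}; its interior {d}; cl(A) = X∖{d} = {a, b, e}

{a, b, e}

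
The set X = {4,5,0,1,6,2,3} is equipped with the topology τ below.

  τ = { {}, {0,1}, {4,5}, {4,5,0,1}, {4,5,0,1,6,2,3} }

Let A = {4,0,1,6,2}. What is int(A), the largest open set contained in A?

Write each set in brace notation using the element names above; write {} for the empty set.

opens ⊆ A: {}, {0,1}; union → int = {0,1}

{0,1}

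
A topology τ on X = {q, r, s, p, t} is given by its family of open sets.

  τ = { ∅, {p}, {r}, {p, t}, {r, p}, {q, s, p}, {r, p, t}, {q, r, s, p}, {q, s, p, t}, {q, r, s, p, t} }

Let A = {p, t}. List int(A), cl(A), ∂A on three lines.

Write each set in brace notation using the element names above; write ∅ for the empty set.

int(A) = {p, t}
cl(A)  = {q, s, p, t}
∂A     = {q, s}

open subsets of A: ∅, {p}, {p, t}; so int(A) = {p, t}
closure: X∖int(X∖A) = X∖{r} = {q, s, p, t}
∂A = {q, s, p, t} minus {p, t} = {q, s}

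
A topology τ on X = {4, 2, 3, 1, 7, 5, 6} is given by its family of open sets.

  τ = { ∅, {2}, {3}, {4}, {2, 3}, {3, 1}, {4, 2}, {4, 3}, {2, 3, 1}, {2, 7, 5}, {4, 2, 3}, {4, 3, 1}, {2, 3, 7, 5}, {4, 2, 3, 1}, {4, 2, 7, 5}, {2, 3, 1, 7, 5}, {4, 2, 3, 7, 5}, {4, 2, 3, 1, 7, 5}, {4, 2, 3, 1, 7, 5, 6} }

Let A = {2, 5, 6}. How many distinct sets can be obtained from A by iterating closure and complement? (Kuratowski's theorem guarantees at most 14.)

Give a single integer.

cl via duality: int({4, 3, 1, 7}) = {4, 3, 1}, so X∖{4, 3, 1} = {2, 7, 5, 6}
Write k for closure, c for complement:
  1. A     = {2, 5, 6}
  2. kA    = {2, 7, 5, 6}
  3. cA    = {4, 3, 1, 7}
  4. ckA   = {4, 3, 1}
  5. kcA   = {4, 3, 1, 7, 5, 6}
  6. kckA  = {4, 3, 1, 6}
  7. ckcA  = {2}
  8. ckckA = {2, 7, 5}
applying k or c yields no new set

8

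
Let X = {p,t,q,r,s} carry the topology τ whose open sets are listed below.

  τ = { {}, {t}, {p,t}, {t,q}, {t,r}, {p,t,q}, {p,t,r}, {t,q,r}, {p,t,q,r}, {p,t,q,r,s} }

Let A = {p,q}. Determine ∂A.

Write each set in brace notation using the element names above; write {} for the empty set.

open subsets of A: {}; so int(A) = {}
closure: X∖int(X∖A) = X∖{t,r} = {p,q,s}
∂A = {p,q,s} minus {} = {p,q,s}

{p,q,s}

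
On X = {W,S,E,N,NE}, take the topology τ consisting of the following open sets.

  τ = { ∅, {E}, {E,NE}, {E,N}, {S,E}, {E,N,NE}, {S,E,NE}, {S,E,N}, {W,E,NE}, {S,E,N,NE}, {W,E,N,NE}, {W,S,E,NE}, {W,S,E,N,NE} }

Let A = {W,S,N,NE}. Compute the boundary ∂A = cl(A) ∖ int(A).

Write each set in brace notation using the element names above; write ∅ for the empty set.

{W,S,N,NE}

U open, U⊆A: ∅. int(A) = ⋃ = ∅
X∖A={E}, int(X∖A)={E}, hence cl(A)={W,S,N,NE}
∂A: remove int from cl → {W,S,N,NE}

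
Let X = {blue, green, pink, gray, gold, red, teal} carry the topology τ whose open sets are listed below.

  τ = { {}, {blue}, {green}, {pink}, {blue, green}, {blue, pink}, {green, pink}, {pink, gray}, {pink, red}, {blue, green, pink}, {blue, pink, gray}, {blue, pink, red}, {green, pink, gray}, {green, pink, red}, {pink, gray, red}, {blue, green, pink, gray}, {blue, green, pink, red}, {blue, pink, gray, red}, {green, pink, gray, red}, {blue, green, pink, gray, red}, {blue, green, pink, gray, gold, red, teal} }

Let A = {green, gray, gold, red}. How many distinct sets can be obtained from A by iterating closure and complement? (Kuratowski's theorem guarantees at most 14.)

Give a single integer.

X∖A={blue, pink, teal}, int(X∖A)={blue, pink}, hence cl(A)={green, gray, gold, red, teal}
Orbit (k=closure, c=complement):
  1. A     = {green, gray, gold, red}
  2. kA    = {green, gray, gold, red, teal}
  3. cA    = {blue, pink, teal}
  4. ckA   = {blue, pink}
  5. kcA   = {blue, pink, gray, gold, red, teal}
  6. ckcA  = {green}
  7. kckcA = {green, gold, teal}
  8. ckckcA = {blue, pink, gray, red}
(closed under both — stop)

8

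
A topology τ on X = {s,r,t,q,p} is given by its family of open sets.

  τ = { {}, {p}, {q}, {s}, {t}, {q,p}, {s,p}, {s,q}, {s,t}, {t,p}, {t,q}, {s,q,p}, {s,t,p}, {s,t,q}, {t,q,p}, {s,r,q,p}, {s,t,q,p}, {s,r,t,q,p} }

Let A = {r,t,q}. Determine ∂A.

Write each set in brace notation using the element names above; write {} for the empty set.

opens ⊆ A: {}, {t}, {q}, {t,q}; union → int = {t,q}
complement {s,p}; its interior {s,p}; cl(A) = X∖{s,p} = {r,t,q}
boundary = {r,t,q} ∖ {t,q} = {r}

{r}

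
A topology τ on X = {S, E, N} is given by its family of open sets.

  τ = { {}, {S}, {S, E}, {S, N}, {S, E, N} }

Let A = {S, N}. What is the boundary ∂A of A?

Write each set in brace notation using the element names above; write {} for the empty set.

U open, U⊆A: {}, {S}, {S, N}. int(A) = ⋃ = {S, N}
X∖A={E}, int(X∖A)={}, hence cl(A)={S, E, N}
∂A: remove int from cl → {E}

{E}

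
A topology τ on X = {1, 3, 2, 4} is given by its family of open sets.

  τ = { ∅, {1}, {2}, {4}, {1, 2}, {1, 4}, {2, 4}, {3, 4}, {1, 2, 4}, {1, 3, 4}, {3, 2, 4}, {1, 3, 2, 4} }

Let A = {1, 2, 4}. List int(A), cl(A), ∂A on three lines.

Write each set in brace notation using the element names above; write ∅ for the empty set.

open subsets of A: ∅, {4}, {2}, {1}, {1, 2}, {2, 4}, {1, 4}, {1, 2, 4}; so int(A) = {1, 2, 4}
closure: X∖int(X∖A) = X∖∅ = {1, 3, 2, 4}
∂A = {1, 3, 2, 4} minus {1, 2, 4} = {3}

int(A) = {1, 2, 4}
cl(A)  = {1, 3, 2, 4}
∂A     = {3}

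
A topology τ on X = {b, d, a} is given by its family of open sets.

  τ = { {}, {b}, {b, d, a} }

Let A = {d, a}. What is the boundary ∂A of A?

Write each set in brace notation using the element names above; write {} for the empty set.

U open, U⊆A: {}. int(A) = ⋃ = {}
X∖A={b}, int(X∖A)={b}, hence cl(A)={d, a}
∂A: remove int from cl → {d, a}

{d, a}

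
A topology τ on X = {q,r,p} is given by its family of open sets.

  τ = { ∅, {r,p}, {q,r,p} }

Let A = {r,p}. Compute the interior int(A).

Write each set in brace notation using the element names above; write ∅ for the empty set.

{r,p}

open subsets of A: ∅, {r,p}; so int(A) = {r,p}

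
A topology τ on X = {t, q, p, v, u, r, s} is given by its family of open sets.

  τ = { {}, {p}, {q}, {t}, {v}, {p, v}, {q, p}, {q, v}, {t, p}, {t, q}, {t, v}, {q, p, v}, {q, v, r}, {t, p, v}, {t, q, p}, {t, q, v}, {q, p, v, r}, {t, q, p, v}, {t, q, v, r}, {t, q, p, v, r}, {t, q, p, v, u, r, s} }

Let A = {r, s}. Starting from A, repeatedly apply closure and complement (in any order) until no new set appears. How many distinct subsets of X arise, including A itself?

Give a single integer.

6

X∖A={t, q, p, v, u}, int(X∖A)={t, q, p, v}, hence cl(A)={u, r, s}
Orbit (k=closure, c=complement):
  1. A     = {r, s}
  2. kA    = {u, r, s}
  3. cA    = {t, q, p, v, u}
  4. ckA   = {t, q, p, v}
  5. kcA   = {t, q, p, v, u, r, s}
  6. ckcA  = {}
(closed under both — stop)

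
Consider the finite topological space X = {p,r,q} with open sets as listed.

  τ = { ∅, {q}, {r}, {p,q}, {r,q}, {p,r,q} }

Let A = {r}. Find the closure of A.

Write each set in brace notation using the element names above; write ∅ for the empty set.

{r}

cl via duality: int({p,q}) = {p,q}, so X∖{p,q} = {r}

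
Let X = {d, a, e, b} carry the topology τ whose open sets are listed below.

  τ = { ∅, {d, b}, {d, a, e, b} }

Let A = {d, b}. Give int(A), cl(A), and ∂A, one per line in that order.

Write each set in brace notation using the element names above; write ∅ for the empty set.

int(A) = {d, b}
cl(A)  = {d, a, e, b}
∂A     = {a, e}

open subsets of A: ∅, {d, b}; so int(A) = {d, b}
closure: X∖int(X∖A) = X∖∅ = {d, a, e, b}
∂A = {d, a, e, b} minus {d, b} = {a, e}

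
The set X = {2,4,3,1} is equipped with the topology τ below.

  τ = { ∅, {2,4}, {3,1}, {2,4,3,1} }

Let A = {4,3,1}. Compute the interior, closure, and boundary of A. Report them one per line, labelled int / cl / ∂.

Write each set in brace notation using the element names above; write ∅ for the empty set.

int(A) = {3,1}
cl(A)  = {2,4,3,1}
∂A     = {2,4}

U open, U⊆A: ∅, {3,1}. int(A) = ⋃ = {3,1}
X∖A={2}, int(X∖A)=∅, hence cl(A)={2,4,3,1}
∂A: remove int from cl → {2,4}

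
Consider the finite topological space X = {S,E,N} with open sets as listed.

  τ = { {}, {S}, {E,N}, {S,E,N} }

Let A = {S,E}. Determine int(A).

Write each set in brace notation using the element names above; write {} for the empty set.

interior: largest open inside A is {S} (from {}, {S})

{S}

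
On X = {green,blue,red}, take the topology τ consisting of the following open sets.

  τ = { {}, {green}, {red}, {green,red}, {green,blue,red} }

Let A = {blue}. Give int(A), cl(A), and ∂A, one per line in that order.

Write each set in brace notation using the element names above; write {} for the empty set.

int(A) = {}
cl(A)  = {blue}
∂A     = {blue}

opens ⊆ A: {}; union → int = {}
complement {green,red}; its interior {green,red}; cl(A) = X∖{green,red} = {blue}
boundary = {blue} ∖ {} = {blue}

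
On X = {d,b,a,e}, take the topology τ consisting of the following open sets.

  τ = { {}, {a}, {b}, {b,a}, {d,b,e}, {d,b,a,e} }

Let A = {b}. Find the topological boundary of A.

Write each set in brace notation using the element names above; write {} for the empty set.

{d,e}

interior: largest open inside A is {b} (from {}, {b})
cl via duality: int({d,a,e}) = {a}, so X∖{a} = {d,b,e}
cl∖int = {d,e}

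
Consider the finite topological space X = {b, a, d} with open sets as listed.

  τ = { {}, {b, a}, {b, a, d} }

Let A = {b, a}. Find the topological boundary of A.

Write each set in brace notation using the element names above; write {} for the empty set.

{d}

interior: largest open inside A is {b, a} (from {}, {b, a})
cl via duality: int({d}) = {}, so X∖{} = {b, a, d}
cl∖int = {d}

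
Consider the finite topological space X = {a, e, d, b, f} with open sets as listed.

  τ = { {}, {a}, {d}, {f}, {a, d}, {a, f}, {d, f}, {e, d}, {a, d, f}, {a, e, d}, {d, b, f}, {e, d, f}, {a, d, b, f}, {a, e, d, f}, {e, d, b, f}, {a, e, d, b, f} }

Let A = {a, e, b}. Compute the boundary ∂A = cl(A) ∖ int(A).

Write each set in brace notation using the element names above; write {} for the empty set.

open subsets of A: {}, {a}; so int(A) = {a}
closure: X∖int(X∖A) = X∖{d, f} = {a, e, b}
∂A = {a, e, b} minus {a} = {e, b}

{e, b}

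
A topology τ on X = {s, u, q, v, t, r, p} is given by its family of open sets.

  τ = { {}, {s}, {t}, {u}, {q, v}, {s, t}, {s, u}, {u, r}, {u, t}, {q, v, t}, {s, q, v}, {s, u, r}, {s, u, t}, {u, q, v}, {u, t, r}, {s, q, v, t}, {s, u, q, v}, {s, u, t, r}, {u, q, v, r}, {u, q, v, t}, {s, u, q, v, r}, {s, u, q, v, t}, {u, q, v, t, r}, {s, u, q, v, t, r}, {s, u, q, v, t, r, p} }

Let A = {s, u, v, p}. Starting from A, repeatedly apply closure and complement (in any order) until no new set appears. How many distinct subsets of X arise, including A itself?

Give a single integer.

complement {q, t, r}; its interior {t}; cl(A) = X∖{t} = {s, u, q, v, r, p}
With k = closure, c = complement:
  1. A     = {s, u, v, p}
  2. kA    = {s, u, q, v, r, p}
  3. cA    = {q, t, r}
  4. ckA   = {t}
  5. kcA   = {q, v, t, r, p}
  6. kckA  = {t, p}
  7. ckcA  = {s, u}
  8. ckckA = {s, u, q, v, r}
  9. kckcA = {s, u, r, p}
  10. ckckcA = {q, v, t}
  11. kckckcA = {q, v, t, p}
  12. ckckckcA = {s, u, r}
k, c of each give nothing new

12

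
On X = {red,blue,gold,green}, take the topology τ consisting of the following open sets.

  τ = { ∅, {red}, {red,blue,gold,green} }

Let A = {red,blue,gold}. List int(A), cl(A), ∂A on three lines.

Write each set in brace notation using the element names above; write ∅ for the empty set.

U open, U⊆A: ∅, {red}. int(A) = ⋃ = {red}
X∖A={green}, int(X∖A)=∅, hence cl(A)={red,blue,gold,green}
∂A: remove int from cl → {blue,gold,green}

int(A) = {red}
cl(A)  = {red,blue,gold,green}
∂A     = {blue,gold,green}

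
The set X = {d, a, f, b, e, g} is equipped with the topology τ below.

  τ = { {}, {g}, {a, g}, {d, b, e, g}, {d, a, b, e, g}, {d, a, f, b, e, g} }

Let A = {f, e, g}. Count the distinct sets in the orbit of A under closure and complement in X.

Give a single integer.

cl via duality: int({d, a, b}) = {}, so X∖{} = {d, a, f, b, e, g}
Write k for closure, c for complement:
  1. A     = {f, e, g}
  2. kA    = {d, a, f, b, e, g}
  3. cA    = {d, a, b}
  4. ckA   = {}
  5. kcA   = {d, a, f, b, e}
  6. ckcA  = {g}
applying k or c yields no new set

6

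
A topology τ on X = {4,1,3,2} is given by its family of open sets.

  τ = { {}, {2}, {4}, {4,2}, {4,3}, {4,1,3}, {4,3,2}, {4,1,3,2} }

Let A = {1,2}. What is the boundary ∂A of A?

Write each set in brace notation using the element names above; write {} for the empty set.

{1}

opens ⊆ A: {}, {2}; union → int = {2}
complement {4,3}; its interior {4,3}; cl(A) = X∖{4,3} = {1,2}
boundary = {1,2} ∖ {2} = {1}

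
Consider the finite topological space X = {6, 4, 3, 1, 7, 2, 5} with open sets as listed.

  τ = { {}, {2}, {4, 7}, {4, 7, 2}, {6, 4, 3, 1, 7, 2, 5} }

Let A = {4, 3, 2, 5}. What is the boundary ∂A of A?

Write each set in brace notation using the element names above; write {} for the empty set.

open subsets of A: {}, {2}; so int(A) = {2}
closure: X∖int(X∖A) = X∖{} = {6, 4, 3, 1, 7, 2, 5}
∂A = {6, 4, 3, 1, 7, 2, 5} minus {2} = {6, 4, 3, 1, 7, 5}

{6, 4, 3, 1, 7, 5}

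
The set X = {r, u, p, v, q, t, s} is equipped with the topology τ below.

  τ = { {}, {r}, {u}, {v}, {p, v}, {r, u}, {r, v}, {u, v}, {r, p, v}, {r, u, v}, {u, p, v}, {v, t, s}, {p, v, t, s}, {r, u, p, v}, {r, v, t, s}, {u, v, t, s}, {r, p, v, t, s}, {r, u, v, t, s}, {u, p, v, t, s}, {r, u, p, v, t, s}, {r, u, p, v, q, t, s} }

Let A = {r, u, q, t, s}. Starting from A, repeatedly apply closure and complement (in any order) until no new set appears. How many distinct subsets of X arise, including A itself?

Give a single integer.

6

complement {p, v}; its interior {p, v}; cl(A) = X∖{p, v} = {r, u, q, t, s}
With k = closure, c = complement:
  1. A     = {r, u, q, t, s}
  2. cA    = {p, v}
  3. kcA   = {p, v, q, t, s}
  4. ckcA  = {r, u}
  5. kckcA = {r, u, q}
  6. ckckcA = {p, v, t, s}
k, c of each give nothing new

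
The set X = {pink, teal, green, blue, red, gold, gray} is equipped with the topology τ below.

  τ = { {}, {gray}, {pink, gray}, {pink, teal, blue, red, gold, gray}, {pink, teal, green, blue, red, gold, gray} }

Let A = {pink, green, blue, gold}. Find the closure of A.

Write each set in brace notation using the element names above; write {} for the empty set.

closure: X∖int(X∖A) = X∖{gray} = {pink, teal, green, blue, red, gold}

{pink, teal, green, blue, red, gold}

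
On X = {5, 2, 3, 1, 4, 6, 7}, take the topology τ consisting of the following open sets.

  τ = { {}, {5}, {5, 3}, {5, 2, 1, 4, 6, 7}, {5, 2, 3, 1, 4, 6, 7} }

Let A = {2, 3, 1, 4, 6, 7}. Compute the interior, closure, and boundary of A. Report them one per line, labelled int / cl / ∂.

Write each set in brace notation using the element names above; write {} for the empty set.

interior: largest open inside A is {} (from {})
cl via duality: int({5}) = {5}, so X∖{5} = {2, 3, 1, 4, 6, 7}
cl∖int = {2, 3, 1, 4, 6, 7}

int(A) = {}
cl(A)  = {2, 3, 1, 4, 6, 7}
∂A     = {2, 3, 1, 4, 6, 7}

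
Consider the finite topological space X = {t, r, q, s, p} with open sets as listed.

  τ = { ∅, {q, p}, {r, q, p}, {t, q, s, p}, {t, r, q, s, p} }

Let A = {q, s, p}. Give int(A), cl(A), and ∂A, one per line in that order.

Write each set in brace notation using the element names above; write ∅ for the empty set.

U open, U⊆A: ∅, {q, p}. int(A) = ⋃ = {q, p}
X∖A={t, r}, int(X∖A)=∅, hence cl(A)={t, r, q, s, p}
∂A: remove int from cl → {t, r, s}

int(A) = {q, p}
cl(A)  = {t, r, q, s, p}
∂A     = {t, r, s}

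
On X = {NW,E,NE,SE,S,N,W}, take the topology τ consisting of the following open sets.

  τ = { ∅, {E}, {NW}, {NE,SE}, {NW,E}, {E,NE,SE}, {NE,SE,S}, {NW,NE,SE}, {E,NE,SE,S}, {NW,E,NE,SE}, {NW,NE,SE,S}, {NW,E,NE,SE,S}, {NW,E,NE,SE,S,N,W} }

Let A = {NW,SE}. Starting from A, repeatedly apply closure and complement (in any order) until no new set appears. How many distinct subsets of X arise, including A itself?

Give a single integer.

10

cl via duality: int({E,NE,S,N,W}) = {E}, so X∖{E} = {NW,NE,SE,S,N,W}
Write k for closure, c for complement:
  1. A     = {NW,SE}
  2. kA    = {NW,NE,SE,S,N,W}
  3. cA    = {E,NE,S,N,W}
  4. ckA   = {E}
  5. kcA   = {E,NE,SE,S,N,W}
  6. kckA  = {E,N,W}
  7. ckcA  = {NW}
  8. ckckA = {NW,NE,SE,S}
  9. kckcA = {NW,N,W}
  10. ckckcA = {E,NE,SE,S}
applying k or c yields no new set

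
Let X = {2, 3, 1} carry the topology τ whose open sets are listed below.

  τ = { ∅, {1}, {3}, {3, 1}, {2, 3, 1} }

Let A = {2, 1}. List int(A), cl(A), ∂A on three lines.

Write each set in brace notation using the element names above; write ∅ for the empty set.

interior: largest open inside A is {1} (from ∅, {1})
cl via duality: int({3}) = {3}, so X∖{3} = {2, 1}
cl∖int = {2}

int(A) = {1}
cl(A)  = {2, 1}
∂A     = {2}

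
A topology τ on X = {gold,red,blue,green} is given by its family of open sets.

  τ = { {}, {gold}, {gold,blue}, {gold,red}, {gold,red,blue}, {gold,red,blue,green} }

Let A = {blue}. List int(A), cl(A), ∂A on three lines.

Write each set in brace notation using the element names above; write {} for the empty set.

int(A) = {}
cl(A)  = {blue,green}
∂A     = {blue,green}

U open, U⊆A: {}. int(A) = ⋃ = {}
X∖A={gold,red,green}, int(X∖A)={gold,red}, hence cl(A)={blue,green}
∂A: remove int from cl → {blue,green}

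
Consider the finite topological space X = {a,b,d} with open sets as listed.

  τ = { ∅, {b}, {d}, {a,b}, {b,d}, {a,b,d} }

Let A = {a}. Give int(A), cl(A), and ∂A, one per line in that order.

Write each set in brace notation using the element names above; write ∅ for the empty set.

opens ⊆ A: ∅; union → int = ∅
complement {b,d}; its interior {b,d}; cl(A) = X∖{b,d} = {a}
boundary = {a} ∖ ∅ = {a}

int(A) = ∅
cl(A)  = {a}
∂A     = {a}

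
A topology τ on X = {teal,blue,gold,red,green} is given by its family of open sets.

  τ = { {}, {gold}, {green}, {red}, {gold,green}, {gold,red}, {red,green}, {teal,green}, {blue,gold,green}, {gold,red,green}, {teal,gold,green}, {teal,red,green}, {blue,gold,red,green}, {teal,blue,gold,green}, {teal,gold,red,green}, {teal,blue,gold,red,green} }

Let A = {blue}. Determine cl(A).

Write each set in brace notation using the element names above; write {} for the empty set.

{blue}

closure: X∖int(X∖A) = X∖{teal,gold,red,green} = {blue}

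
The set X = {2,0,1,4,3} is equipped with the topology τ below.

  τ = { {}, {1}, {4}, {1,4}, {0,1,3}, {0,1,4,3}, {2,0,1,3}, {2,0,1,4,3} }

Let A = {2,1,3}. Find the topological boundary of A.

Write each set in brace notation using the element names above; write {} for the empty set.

U open, U⊆A: {}, {1}. int(A) = ⋃ = {1}
X∖A={0,4}, int(X∖A)={4}, hence cl(A)={2,0,1,3}
∂A: remove int from cl → {2,0,3}

{2,0,3}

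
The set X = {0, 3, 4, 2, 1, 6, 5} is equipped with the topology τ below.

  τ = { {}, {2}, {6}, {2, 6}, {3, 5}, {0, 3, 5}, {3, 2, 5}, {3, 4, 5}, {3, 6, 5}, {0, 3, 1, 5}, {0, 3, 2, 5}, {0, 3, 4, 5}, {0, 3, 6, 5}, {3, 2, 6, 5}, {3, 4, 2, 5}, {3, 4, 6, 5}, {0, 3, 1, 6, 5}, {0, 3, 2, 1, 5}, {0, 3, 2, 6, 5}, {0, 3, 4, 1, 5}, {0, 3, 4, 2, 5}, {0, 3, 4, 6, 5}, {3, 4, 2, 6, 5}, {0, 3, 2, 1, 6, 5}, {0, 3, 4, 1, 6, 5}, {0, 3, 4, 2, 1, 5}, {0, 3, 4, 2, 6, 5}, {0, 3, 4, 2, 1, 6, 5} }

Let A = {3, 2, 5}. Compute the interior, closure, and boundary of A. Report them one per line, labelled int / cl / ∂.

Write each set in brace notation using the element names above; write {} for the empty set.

opens ⊆ A: {}, {2}, {3, 5}, {3, 2, 5}; union → int = {3, 2, 5}
complement {0, 4, 1, 6}; its interior {6}; cl(A) = X∖{6} = {0, 3, 4, 2, 1, 5}
boundary = {0, 3, 4, 2, 1, 5} ∖ {3, 2, 5} = {0, 4, 1}

int(A) = {3, 2, 5}
cl(A)  = {0, 3, 4, 2, 1, 5}
∂A     = {0, 4, 1}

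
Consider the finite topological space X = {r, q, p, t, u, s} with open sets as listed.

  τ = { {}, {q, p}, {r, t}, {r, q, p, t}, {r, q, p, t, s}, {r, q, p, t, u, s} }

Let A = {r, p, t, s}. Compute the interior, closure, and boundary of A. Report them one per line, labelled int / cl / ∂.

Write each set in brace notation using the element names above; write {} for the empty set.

open subsets of A: {}, {r, t}; so int(A) = {r, t}
closure: X∖int(X∖A) = X∖{} = {r, q, p, t, u, s}
∂A = {r, q, p, t, u, s} minus {r, t} = {q, p, u, s}

int(A) = {r, t}
cl(A)  = {r, q, p, t, u, s}
∂A     = {q, p, u, s}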